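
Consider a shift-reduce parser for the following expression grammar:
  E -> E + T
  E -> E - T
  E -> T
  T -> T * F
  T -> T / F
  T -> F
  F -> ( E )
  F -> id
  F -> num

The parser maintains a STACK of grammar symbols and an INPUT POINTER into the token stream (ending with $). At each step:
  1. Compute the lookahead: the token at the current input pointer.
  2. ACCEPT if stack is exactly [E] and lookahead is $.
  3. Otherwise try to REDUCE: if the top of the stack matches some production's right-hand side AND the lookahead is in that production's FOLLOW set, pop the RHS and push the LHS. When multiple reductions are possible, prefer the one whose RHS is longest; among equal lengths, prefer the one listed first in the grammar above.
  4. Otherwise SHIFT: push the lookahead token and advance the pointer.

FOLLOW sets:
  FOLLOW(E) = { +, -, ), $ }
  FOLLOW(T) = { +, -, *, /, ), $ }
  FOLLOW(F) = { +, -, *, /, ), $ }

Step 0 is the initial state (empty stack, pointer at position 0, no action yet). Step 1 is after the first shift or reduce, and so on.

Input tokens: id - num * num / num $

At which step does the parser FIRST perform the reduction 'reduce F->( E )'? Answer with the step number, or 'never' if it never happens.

Answer: never

Derivation:
Step 1: shift id. Stack=[id] ptr=1 lookahead=- remaining=[- num * num / num $]
Step 2: reduce F->id. Stack=[F] ptr=1 lookahead=- remaining=[- num * num / num $]
Step 3: reduce T->F. Stack=[T] ptr=1 lookahead=- remaining=[- num * num / num $]
Step 4: reduce E->T. Stack=[E] ptr=1 lookahead=- remaining=[- num * num / num $]
Step 5: shift -. Stack=[E -] ptr=2 lookahead=num remaining=[num * num / num $]
Step 6: shift num. Stack=[E - num] ptr=3 lookahead=* remaining=[* num / num $]
Step 7: reduce F->num. Stack=[E - F] ptr=3 lookahead=* remaining=[* num / num $]
Step 8: reduce T->F. Stack=[E - T] ptr=3 lookahead=* remaining=[* num / num $]
Step 9: shift *. Stack=[E - T *] ptr=4 lookahead=num remaining=[num / num $]
Step 10: shift num. Stack=[E - T * num] ptr=5 lookahead=/ remaining=[/ num $]
Step 11: reduce F->num. Stack=[E - T * F] ptr=5 lookahead=/ remaining=[/ num $]
Step 12: reduce T->T * F. Stack=[E - T] ptr=5 lookahead=/ remaining=[/ num $]
Step 13: shift /. Stack=[E - T /] ptr=6 lookahead=num remaining=[num $]
Step 14: shift num. Stack=[E - T / num] ptr=7 lookahead=$ remaining=[$]
Step 15: reduce F->num. Stack=[E - T / F] ptr=7 lookahead=$ remaining=[$]
Step 16: reduce T->T / F. Stack=[E - T] ptr=7 lookahead=$ remaining=[$]
Step 17: reduce E->E - T. Stack=[E] ptr=7 lookahead=$ remaining=[$]
Step 18: accept. Stack=[E] ptr=7 lookahead=$ remaining=[$]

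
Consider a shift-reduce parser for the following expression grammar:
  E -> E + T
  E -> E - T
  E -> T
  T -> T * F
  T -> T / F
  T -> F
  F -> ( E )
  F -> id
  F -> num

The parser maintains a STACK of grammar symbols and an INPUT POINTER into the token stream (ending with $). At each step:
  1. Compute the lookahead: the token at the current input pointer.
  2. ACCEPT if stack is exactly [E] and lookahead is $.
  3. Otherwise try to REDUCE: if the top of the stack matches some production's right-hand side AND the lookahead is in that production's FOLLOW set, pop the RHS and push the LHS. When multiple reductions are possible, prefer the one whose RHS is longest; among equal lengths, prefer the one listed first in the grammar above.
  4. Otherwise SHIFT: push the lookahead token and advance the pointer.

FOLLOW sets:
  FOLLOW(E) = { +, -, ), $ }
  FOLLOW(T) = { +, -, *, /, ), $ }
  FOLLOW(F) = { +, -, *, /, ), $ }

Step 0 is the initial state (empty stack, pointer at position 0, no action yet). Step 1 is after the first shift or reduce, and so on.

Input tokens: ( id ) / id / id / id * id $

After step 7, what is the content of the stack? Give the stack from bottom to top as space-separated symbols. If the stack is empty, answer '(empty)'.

Answer: F

Derivation:
Step 1: shift (. Stack=[(] ptr=1 lookahead=id remaining=[id ) / id / id / id * id $]
Step 2: shift id. Stack=[( id] ptr=2 lookahead=) remaining=[) / id / id / id * id $]
Step 3: reduce F->id. Stack=[( F] ptr=2 lookahead=) remaining=[) / id / id / id * id $]
Step 4: reduce T->F. Stack=[( T] ptr=2 lookahead=) remaining=[) / id / id / id * id $]
Step 5: reduce E->T. Stack=[( E] ptr=2 lookahead=) remaining=[) / id / id / id * id $]
Step 6: shift ). Stack=[( E )] ptr=3 lookahead=/ remaining=[/ id / id / id * id $]
Step 7: reduce F->( E ). Stack=[F] ptr=3 lookahead=/ remaining=[/ id / id / id * id $]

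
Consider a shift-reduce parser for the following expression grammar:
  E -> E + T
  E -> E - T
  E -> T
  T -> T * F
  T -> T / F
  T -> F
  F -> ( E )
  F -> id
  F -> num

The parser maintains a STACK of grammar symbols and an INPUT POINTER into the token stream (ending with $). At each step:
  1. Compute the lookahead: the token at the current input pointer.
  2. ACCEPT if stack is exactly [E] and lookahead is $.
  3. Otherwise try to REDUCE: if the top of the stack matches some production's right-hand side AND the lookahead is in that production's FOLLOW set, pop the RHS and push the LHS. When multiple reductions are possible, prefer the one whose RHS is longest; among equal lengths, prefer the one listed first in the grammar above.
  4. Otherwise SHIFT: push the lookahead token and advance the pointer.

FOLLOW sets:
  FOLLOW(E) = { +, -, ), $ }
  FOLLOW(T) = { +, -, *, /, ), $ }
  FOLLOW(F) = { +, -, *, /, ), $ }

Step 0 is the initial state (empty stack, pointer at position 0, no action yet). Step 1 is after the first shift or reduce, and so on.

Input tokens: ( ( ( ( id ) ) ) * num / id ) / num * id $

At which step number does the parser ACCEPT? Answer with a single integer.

Answer: 41

Derivation:
Step 1: shift (. Stack=[(] ptr=1 lookahead=( remaining=[( ( ( id ) ) ) * num / id ) / num * id $]
Step 2: shift (. Stack=[( (] ptr=2 lookahead=( remaining=[( ( id ) ) ) * num / id ) / num * id $]
Step 3: shift (. Stack=[( ( (] ptr=3 lookahead=( remaining=[( id ) ) ) * num / id ) / num * id $]
Step 4: shift (. Stack=[( ( ( (] ptr=4 lookahead=id remaining=[id ) ) ) * num / id ) / num * id $]
Step 5: shift id. Stack=[( ( ( ( id] ptr=5 lookahead=) remaining=[) ) ) * num / id ) / num * id $]
Step 6: reduce F->id. Stack=[( ( ( ( F] ptr=5 lookahead=) remaining=[) ) ) * num / id ) / num * id $]
Step 7: reduce T->F. Stack=[( ( ( ( T] ptr=5 lookahead=) remaining=[) ) ) * num / id ) / num * id $]
Step 8: reduce E->T. Stack=[( ( ( ( E] ptr=5 lookahead=) remaining=[) ) ) * num / id ) / num * id $]
Step 9: shift ). Stack=[( ( ( ( E )] ptr=6 lookahead=) remaining=[) ) * num / id ) / num * id $]
Step 10: reduce F->( E ). Stack=[( ( ( F] ptr=6 lookahead=) remaining=[) ) * num / id ) / num * id $]
Step 11: reduce T->F. Stack=[( ( ( T] ptr=6 lookahead=) remaining=[) ) * num / id ) / num * id $]
Step 12: reduce E->T. Stack=[( ( ( E] ptr=6 lookahead=) remaining=[) ) * num / id ) / num * id $]
Step 13: shift ). Stack=[( ( ( E )] ptr=7 lookahead=) remaining=[) * num / id ) / num * id $]
Step 14: reduce F->( E ). Stack=[( ( F] ptr=7 lookahead=) remaining=[) * num / id ) / num * id $]
Step 15: reduce T->F. Stack=[( ( T] ptr=7 lookahead=) remaining=[) * num / id ) / num * id $]
Step 16: reduce E->T. Stack=[( ( E] ptr=7 lookahead=) remaining=[) * num / id ) / num * id $]
Step 17: shift ). Stack=[( ( E )] ptr=8 lookahead=* remaining=[* num / id ) / num * id $]
Step 18: reduce F->( E ). Stack=[( F] ptr=8 lookahead=* remaining=[* num / id ) / num * id $]
Step 19: reduce T->F. Stack=[( T] ptr=8 lookahead=* remaining=[* num / id ) / num * id $]
Step 20: shift *. Stack=[( T *] ptr=9 lookahead=num remaining=[num / id ) / num * id $]
Step 21: shift num. Stack=[( T * num] ptr=10 lookahead=/ remaining=[/ id ) / num * id $]
Step 22: reduce F->num. Stack=[( T * F] ptr=10 lookahead=/ remaining=[/ id ) / num * id $]
Step 23: reduce T->T * F. Stack=[( T] ptr=10 lookahead=/ remaining=[/ id ) / num * id $]
Step 24: shift /. Stack=[( T /] ptr=11 lookahead=id remaining=[id ) / num * id $]
Step 25: shift id. Stack=[( T / id] ptr=12 lookahead=) remaining=[) / num * id $]
Step 26: reduce F->id. Stack=[( T / F] ptr=12 lookahead=) remaining=[) / num * id $]
Step 27: reduce T->T / F. Stack=[( T] ptr=12 lookahead=) remaining=[) / num * id $]
Step 28: reduce E->T. Stack=[( E] ptr=12 lookahead=) remaining=[) / num * id $]
Step 29: shift ). Stack=[( E )] ptr=13 lookahead=/ remaining=[/ num * id $]
Step 30: reduce F->( E ). Stack=[F] ptr=13 lookahead=/ remaining=[/ num * id $]
Step 31: reduce T->F. Stack=[T] ptr=13 lookahead=/ remaining=[/ num * id $]
Step 32: shift /. Stack=[T /] ptr=14 lookahead=num remaining=[num * id $]
Step 33: shift num. Stack=[T / num] ptr=15 lookahead=* remaining=[* id $]
Step 34: reduce F->num. Stack=[T / F] ptr=15 lookahead=* remaining=[* id $]
Step 35: reduce T->T / F. Stack=[T] ptr=15 lookahead=* remaining=[* id $]
Step 36: shift *. Stack=[T *] ptr=16 lookahead=id remaining=[id $]
Step 37: shift id. Stack=[T * id] ptr=17 lookahead=$ remaining=[$]
Step 38: reduce F->id. Stack=[T * F] ptr=17 lookahead=$ remaining=[$]
Step 39: reduce T->T * F. Stack=[T] ptr=17 lookahead=$ remaining=[$]
Step 40: reduce E->T. Stack=[E] ptr=17 lookahead=$ remaining=[$]
Step 41: accept. Stack=[E] ptr=17 lookahead=$ remaining=[$]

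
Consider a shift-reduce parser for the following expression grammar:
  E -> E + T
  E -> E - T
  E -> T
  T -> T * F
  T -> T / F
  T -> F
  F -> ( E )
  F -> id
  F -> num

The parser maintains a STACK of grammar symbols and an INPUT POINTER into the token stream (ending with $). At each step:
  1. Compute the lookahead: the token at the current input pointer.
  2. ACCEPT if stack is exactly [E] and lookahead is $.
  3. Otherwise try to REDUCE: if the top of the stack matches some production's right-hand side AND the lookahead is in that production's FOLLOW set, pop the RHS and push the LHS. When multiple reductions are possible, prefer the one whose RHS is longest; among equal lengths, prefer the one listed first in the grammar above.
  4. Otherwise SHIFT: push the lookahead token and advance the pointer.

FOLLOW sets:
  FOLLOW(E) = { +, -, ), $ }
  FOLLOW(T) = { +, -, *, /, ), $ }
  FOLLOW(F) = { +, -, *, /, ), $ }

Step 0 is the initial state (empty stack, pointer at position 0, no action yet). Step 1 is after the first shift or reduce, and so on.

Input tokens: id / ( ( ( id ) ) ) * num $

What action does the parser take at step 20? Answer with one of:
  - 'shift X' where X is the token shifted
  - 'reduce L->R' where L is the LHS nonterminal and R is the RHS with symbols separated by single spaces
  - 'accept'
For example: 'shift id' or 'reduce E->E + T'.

Answer: shift )

Derivation:
Step 1: shift id. Stack=[id] ptr=1 lookahead=/ remaining=[/ ( ( ( id ) ) ) * num $]
Step 2: reduce F->id. Stack=[F] ptr=1 lookahead=/ remaining=[/ ( ( ( id ) ) ) * num $]
Step 3: reduce T->F. Stack=[T] ptr=1 lookahead=/ remaining=[/ ( ( ( id ) ) ) * num $]
Step 4: shift /. Stack=[T /] ptr=2 lookahead=( remaining=[( ( ( id ) ) ) * num $]
Step 5: shift (. Stack=[T / (] ptr=3 lookahead=( remaining=[( ( id ) ) ) * num $]
Step 6: shift (. Stack=[T / ( (] ptr=4 lookahead=( remaining=[( id ) ) ) * num $]
Step 7: shift (. Stack=[T / ( ( (] ptr=5 lookahead=id remaining=[id ) ) ) * num $]
Step 8: shift id. Stack=[T / ( ( ( id] ptr=6 lookahead=) remaining=[) ) ) * num $]
Step 9: reduce F->id. Stack=[T / ( ( ( F] ptr=6 lookahead=) remaining=[) ) ) * num $]
Step 10: reduce T->F. Stack=[T / ( ( ( T] ptr=6 lookahead=) remaining=[) ) ) * num $]
Step 11: reduce E->T. Stack=[T / ( ( ( E] ptr=6 lookahead=) remaining=[) ) ) * num $]
Step 12: shift ). Stack=[T / ( ( ( E )] ptr=7 lookahead=) remaining=[) ) * num $]
Step 13: reduce F->( E ). Stack=[T / ( ( F] ptr=7 lookahead=) remaining=[) ) * num $]
Step 14: reduce T->F. Stack=[T / ( ( T] ptr=7 lookahead=) remaining=[) ) * num $]
Step 15: reduce E->T. Stack=[T / ( ( E] ptr=7 lookahead=) remaining=[) ) * num $]
Step 16: shift ). Stack=[T / ( ( E )] ptr=8 lookahead=) remaining=[) * num $]
Step 17: reduce F->( E ). Stack=[T / ( F] ptr=8 lookahead=) remaining=[) * num $]
Step 18: reduce T->F. Stack=[T / ( T] ptr=8 lookahead=) remaining=[) * num $]
Step 19: reduce E->T. Stack=[T / ( E] ptr=8 lookahead=) remaining=[) * num $]
Step 20: shift ). Stack=[T / ( E )] ptr=9 lookahead=* remaining=[* num $]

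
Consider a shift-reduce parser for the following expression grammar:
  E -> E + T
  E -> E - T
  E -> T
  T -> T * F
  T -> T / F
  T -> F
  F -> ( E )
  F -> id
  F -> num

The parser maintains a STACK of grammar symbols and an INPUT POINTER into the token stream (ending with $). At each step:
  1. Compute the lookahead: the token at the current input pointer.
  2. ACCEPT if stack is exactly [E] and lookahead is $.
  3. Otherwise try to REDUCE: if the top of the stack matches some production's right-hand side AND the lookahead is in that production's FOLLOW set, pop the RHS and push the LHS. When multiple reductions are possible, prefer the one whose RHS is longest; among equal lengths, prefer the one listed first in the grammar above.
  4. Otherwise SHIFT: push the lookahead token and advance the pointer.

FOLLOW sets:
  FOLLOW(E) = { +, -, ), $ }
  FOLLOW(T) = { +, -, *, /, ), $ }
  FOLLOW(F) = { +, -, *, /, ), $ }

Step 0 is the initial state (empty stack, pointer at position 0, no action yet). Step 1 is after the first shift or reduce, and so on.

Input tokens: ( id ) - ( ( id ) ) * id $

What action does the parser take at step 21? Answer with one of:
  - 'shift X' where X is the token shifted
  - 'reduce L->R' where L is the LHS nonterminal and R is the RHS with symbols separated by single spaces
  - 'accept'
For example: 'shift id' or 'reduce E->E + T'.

Answer: shift )

Derivation:
Step 1: shift (. Stack=[(] ptr=1 lookahead=id remaining=[id ) - ( ( id ) ) * id $]
Step 2: shift id. Stack=[( id] ptr=2 lookahead=) remaining=[) - ( ( id ) ) * id $]
Step 3: reduce F->id. Stack=[( F] ptr=2 lookahead=) remaining=[) - ( ( id ) ) * id $]
Step 4: reduce T->F. Stack=[( T] ptr=2 lookahead=) remaining=[) - ( ( id ) ) * id $]
Step 5: reduce E->T. Stack=[( E] ptr=2 lookahead=) remaining=[) - ( ( id ) ) * id $]
Step 6: shift ). Stack=[( E )] ptr=3 lookahead=- remaining=[- ( ( id ) ) * id $]
Step 7: reduce F->( E ). Stack=[F] ptr=3 lookahead=- remaining=[- ( ( id ) ) * id $]
Step 8: reduce T->F. Stack=[T] ptr=3 lookahead=- remaining=[- ( ( id ) ) * id $]
Step 9: reduce E->T. Stack=[E] ptr=3 lookahead=- remaining=[- ( ( id ) ) * id $]
Step 10: shift -. Stack=[E -] ptr=4 lookahead=( remaining=[( ( id ) ) * id $]
Step 11: shift (. Stack=[E - (] ptr=5 lookahead=( remaining=[( id ) ) * id $]
Step 12: shift (. Stack=[E - ( (] ptr=6 lookahead=id remaining=[id ) ) * id $]
Step 13: shift id. Stack=[E - ( ( id] ptr=7 lookahead=) remaining=[) ) * id $]
Step 14: reduce F->id. Stack=[E - ( ( F] ptr=7 lookahead=) remaining=[) ) * id $]
Step 15: reduce T->F. Stack=[E - ( ( T] ptr=7 lookahead=) remaining=[) ) * id $]
Step 16: reduce E->T. Stack=[E - ( ( E] ptr=7 lookahead=) remaining=[) ) * id $]
Step 17: shift ). Stack=[E - ( ( E )] ptr=8 lookahead=) remaining=[) * id $]
Step 18: reduce F->( E ). Stack=[E - ( F] ptr=8 lookahead=) remaining=[) * id $]
Step 19: reduce T->F. Stack=[E - ( T] ptr=8 lookahead=) remaining=[) * id $]
Step 20: reduce E->T. Stack=[E - ( E] ptr=8 lookahead=) remaining=[) * id $]
Step 21: shift ). Stack=[E - ( E )] ptr=9 lookahead=* remaining=[* id $]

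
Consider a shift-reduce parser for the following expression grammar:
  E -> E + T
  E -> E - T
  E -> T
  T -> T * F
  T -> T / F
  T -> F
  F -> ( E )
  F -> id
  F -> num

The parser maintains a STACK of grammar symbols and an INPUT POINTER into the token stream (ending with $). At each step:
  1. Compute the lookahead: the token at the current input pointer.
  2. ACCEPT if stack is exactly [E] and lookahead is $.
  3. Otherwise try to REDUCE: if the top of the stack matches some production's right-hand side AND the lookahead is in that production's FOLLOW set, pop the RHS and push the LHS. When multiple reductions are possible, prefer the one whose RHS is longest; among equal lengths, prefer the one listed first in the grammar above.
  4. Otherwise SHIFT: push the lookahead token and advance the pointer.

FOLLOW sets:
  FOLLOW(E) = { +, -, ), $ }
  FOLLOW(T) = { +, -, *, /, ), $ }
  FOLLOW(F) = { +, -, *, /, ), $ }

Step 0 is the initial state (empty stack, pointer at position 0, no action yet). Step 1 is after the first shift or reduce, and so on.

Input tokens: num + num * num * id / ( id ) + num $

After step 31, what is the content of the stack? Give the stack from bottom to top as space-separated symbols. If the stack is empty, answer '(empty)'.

Step 1: shift num. Stack=[num] ptr=1 lookahead=+ remaining=[+ num * num * id / ( id ) + num $]
Step 2: reduce F->num. Stack=[F] ptr=1 lookahead=+ remaining=[+ num * num * id / ( id ) + num $]
Step 3: reduce T->F. Stack=[T] ptr=1 lookahead=+ remaining=[+ num * num * id / ( id ) + num $]
Step 4: reduce E->T. Stack=[E] ptr=1 lookahead=+ remaining=[+ num * num * id / ( id ) + num $]
Step 5: shift +. Stack=[E +] ptr=2 lookahead=num remaining=[num * num * id / ( id ) + num $]
Step 6: shift num. Stack=[E + num] ptr=3 lookahead=* remaining=[* num * id / ( id ) + num $]
Step 7: reduce F->num. Stack=[E + F] ptr=3 lookahead=* remaining=[* num * id / ( id ) + num $]
Step 8: reduce T->F. Stack=[E + T] ptr=3 lookahead=* remaining=[* num * id / ( id ) + num $]
Step 9: shift *. Stack=[E + T *] ptr=4 lookahead=num remaining=[num * id / ( id ) + num $]
Step 10: shift num. Stack=[E + T * num] ptr=5 lookahead=* remaining=[* id / ( id ) + num $]
Step 11: reduce F->num. Stack=[E + T * F] ptr=5 lookahead=* remaining=[* id / ( id ) + num $]
Step 12: reduce T->T * F. Stack=[E + T] ptr=5 lookahead=* remaining=[* id / ( id ) + num $]
Step 13: shift *. Stack=[E + T *] ptr=6 lookahead=id remaining=[id / ( id ) + num $]
Step 14: shift id. Stack=[E + T * id] ptr=7 lookahead=/ remaining=[/ ( id ) + num $]
Step 15: reduce F->id. Stack=[E + T * F] ptr=7 lookahead=/ remaining=[/ ( id ) + num $]
Step 16: reduce T->T * F. Stack=[E + T] ptr=7 lookahead=/ remaining=[/ ( id ) + num $]
Step 17: shift /. Stack=[E + T /] ptr=8 lookahead=( remaining=[( id ) + num $]
Step 18: shift (. Stack=[E + T / (] ptr=9 lookahead=id remaining=[id ) + num $]
Step 19: shift id. Stack=[E + T / ( id] ptr=10 lookahead=) remaining=[) + num $]
Step 20: reduce F->id. Stack=[E + T / ( F] ptr=10 lookahead=) remaining=[) + num $]
Step 21: reduce T->F. Stack=[E + T / ( T] ptr=10 lookahead=) remaining=[) + num $]
Step 22: reduce E->T. Stack=[E + T / ( E] ptr=10 lookahead=) remaining=[) + num $]
Step 23: shift ). Stack=[E + T / ( E )] ptr=11 lookahead=+ remaining=[+ num $]
Step 24: reduce F->( E ). Stack=[E + T / F] ptr=11 lookahead=+ remaining=[+ num $]
Step 25: reduce T->T / F. Stack=[E + T] ptr=11 lookahead=+ remaining=[+ num $]
Step 26: reduce E->E + T. Stack=[E] ptr=11 lookahead=+ remaining=[+ num $]
Step 27: shift +. Stack=[E +] ptr=12 lookahead=num remaining=[num $]
Step 28: shift num. Stack=[E + num] ptr=13 lookahead=$ remaining=[$]
Step 29: reduce F->num. Stack=[E + F] ptr=13 lookahead=$ remaining=[$]
Step 30: reduce T->F. Stack=[E + T] ptr=13 lookahead=$ remaining=[$]
Step 31: reduce E->E + T. Stack=[E] ptr=13 lookahead=$ remaining=[$]

Answer: E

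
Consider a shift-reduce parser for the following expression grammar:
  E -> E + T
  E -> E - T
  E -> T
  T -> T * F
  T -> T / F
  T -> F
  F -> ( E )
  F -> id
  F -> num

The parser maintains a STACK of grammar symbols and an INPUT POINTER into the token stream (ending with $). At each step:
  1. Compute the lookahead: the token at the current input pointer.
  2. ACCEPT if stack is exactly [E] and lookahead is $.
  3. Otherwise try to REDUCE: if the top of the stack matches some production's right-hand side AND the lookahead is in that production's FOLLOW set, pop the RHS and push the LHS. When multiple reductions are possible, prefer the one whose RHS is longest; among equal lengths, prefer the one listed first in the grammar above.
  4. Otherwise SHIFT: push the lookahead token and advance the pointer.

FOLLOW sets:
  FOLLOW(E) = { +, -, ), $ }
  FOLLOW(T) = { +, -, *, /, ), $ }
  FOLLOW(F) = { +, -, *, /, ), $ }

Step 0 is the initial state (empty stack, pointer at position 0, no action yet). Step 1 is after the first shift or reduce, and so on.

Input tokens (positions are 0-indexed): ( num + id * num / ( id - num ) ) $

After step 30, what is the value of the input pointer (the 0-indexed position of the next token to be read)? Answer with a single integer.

Step 1: shift (. Stack=[(] ptr=1 lookahead=num remaining=[num + id * num / ( id - num ) ) $]
Step 2: shift num. Stack=[( num] ptr=2 lookahead=+ remaining=[+ id * num / ( id - num ) ) $]
Step 3: reduce F->num. Stack=[( F] ptr=2 lookahead=+ remaining=[+ id * num / ( id - num ) ) $]
Step 4: reduce T->F. Stack=[( T] ptr=2 lookahead=+ remaining=[+ id * num / ( id - num ) ) $]
Step 5: reduce E->T. Stack=[( E] ptr=2 lookahead=+ remaining=[+ id * num / ( id - num ) ) $]
Step 6: shift +. Stack=[( E +] ptr=3 lookahead=id remaining=[id * num / ( id - num ) ) $]
Step 7: shift id. Stack=[( E + id] ptr=4 lookahead=* remaining=[* num / ( id - num ) ) $]
Step 8: reduce F->id. Stack=[( E + F] ptr=4 lookahead=* remaining=[* num / ( id - num ) ) $]
Step 9: reduce T->F. Stack=[( E + T] ptr=4 lookahead=* remaining=[* num / ( id - num ) ) $]
Step 10: shift *. Stack=[( E + T *] ptr=5 lookahead=num remaining=[num / ( id - num ) ) $]
Step 11: shift num. Stack=[( E + T * num] ptr=6 lookahead=/ remaining=[/ ( id - num ) ) $]
Step 12: reduce F->num. Stack=[( E + T * F] ptr=6 lookahead=/ remaining=[/ ( id - num ) ) $]
Step 13: reduce T->T * F. Stack=[( E + T] ptr=6 lookahead=/ remaining=[/ ( id - num ) ) $]
Step 14: shift /. Stack=[( E + T /] ptr=7 lookahead=( remaining=[( id - num ) ) $]
Step 15: shift (. Stack=[( E + T / (] ptr=8 lookahead=id remaining=[id - num ) ) $]
Step 16: shift id. Stack=[( E + T / ( id] ptr=9 lookahead=- remaining=[- num ) ) $]
Step 17: reduce F->id. Stack=[( E + T / ( F] ptr=9 lookahead=- remaining=[- num ) ) $]
Step 18: reduce T->F. Stack=[( E + T / ( T] ptr=9 lookahead=- remaining=[- num ) ) $]
Step 19: reduce E->T. Stack=[( E + T / ( E] ptr=9 lookahead=- remaining=[- num ) ) $]
Step 20: shift -. Stack=[( E + T / ( E -] ptr=10 lookahead=num remaining=[num ) ) $]
Step 21: shift num. Stack=[( E + T / ( E - num] ptr=11 lookahead=) remaining=[) ) $]
Step 22: reduce F->num. Stack=[( E + T / ( E - F] ptr=11 lookahead=) remaining=[) ) $]
Step 23: reduce T->F. Stack=[( E + T / ( E - T] ptr=11 lookahead=) remaining=[) ) $]
Step 24: reduce E->E - T. Stack=[( E + T / ( E] ptr=11 lookahead=) remaining=[) ) $]
Step 25: shift ). Stack=[( E + T / ( E )] ptr=12 lookahead=) remaining=[) $]
Step 26: reduce F->( E ). Stack=[( E + T / F] ptr=12 lookahead=) remaining=[) $]
Step 27: reduce T->T / F. Stack=[( E + T] ptr=12 lookahead=) remaining=[) $]
Step 28: reduce E->E + T. Stack=[( E] ptr=12 lookahead=) remaining=[) $]
Step 29: shift ). Stack=[( E )] ptr=13 lookahead=$ remaining=[$]
Step 30: reduce F->( E ). Stack=[F] ptr=13 lookahead=$ remaining=[$]

Answer: 13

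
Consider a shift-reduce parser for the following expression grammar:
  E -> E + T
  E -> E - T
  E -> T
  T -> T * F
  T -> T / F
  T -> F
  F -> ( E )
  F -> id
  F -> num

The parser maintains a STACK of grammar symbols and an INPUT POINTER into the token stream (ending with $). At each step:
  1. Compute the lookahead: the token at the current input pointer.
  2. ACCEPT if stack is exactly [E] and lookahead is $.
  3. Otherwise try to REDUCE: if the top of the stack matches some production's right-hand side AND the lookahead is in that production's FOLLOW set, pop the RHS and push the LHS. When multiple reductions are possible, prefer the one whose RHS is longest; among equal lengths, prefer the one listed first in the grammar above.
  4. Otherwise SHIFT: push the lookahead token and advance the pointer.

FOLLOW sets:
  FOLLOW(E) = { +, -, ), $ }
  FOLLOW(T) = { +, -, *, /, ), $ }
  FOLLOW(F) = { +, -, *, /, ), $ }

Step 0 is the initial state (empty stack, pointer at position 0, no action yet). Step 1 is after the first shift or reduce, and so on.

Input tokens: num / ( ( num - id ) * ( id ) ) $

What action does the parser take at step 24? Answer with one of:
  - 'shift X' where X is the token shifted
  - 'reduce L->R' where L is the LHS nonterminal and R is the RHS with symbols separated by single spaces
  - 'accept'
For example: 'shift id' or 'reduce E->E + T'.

Step 1: shift num. Stack=[num] ptr=1 lookahead=/ remaining=[/ ( ( num - id ) * ( id ) ) $]
Step 2: reduce F->num. Stack=[F] ptr=1 lookahead=/ remaining=[/ ( ( num - id ) * ( id ) ) $]
Step 3: reduce T->F. Stack=[T] ptr=1 lookahead=/ remaining=[/ ( ( num - id ) * ( id ) ) $]
Step 4: shift /. Stack=[T /] ptr=2 lookahead=( remaining=[( ( num - id ) * ( id ) ) $]
Step 5: shift (. Stack=[T / (] ptr=3 lookahead=( remaining=[( num - id ) * ( id ) ) $]
Step 6: shift (. Stack=[T / ( (] ptr=4 lookahead=num remaining=[num - id ) * ( id ) ) $]
Step 7: shift num. Stack=[T / ( ( num] ptr=5 lookahead=- remaining=[- id ) * ( id ) ) $]
Step 8: reduce F->num. Stack=[T / ( ( F] ptr=5 lookahead=- remaining=[- id ) * ( id ) ) $]
Step 9: reduce T->F. Stack=[T / ( ( T] ptr=5 lookahead=- remaining=[- id ) * ( id ) ) $]
Step 10: reduce E->T. Stack=[T / ( ( E] ptr=5 lookahead=- remaining=[- id ) * ( id ) ) $]
Step 11: shift -. Stack=[T / ( ( E -] ptr=6 lookahead=id remaining=[id ) * ( id ) ) $]
Step 12: shift id. Stack=[T / ( ( E - id] ptr=7 lookahead=) remaining=[) * ( id ) ) $]
Step 13: reduce F->id. Stack=[T / ( ( E - F] ptr=7 lookahead=) remaining=[) * ( id ) ) $]
Step 14: reduce T->F. Stack=[T / ( ( E - T] ptr=7 lookahead=) remaining=[) * ( id ) ) $]
Step 15: reduce E->E - T. Stack=[T / ( ( E] ptr=7 lookahead=) remaining=[) * ( id ) ) $]
Step 16: shift ). Stack=[T / ( ( E )] ptr=8 lookahead=* remaining=[* ( id ) ) $]
Step 17: reduce F->( E ). Stack=[T / ( F] ptr=8 lookahead=* remaining=[* ( id ) ) $]
Step 18: reduce T->F. Stack=[T / ( T] ptr=8 lookahead=* remaining=[* ( id ) ) $]
Step 19: shift *. Stack=[T / ( T *] ptr=9 lookahead=( remaining=[( id ) ) $]
Step 20: shift (. Stack=[T / ( T * (] ptr=10 lookahead=id remaining=[id ) ) $]
Step 21: shift id. Stack=[T / ( T * ( id] ptr=11 lookahead=) remaining=[) ) $]
Step 22: reduce F->id. Stack=[T / ( T * ( F] ptr=11 lookahead=) remaining=[) ) $]
Step 23: reduce T->F. Stack=[T / ( T * ( T] ptr=11 lookahead=) remaining=[) ) $]
Step 24: reduce E->T. Stack=[T / ( T * ( E] ptr=11 lookahead=) remaining=[) ) $]

Answer: reduce E->T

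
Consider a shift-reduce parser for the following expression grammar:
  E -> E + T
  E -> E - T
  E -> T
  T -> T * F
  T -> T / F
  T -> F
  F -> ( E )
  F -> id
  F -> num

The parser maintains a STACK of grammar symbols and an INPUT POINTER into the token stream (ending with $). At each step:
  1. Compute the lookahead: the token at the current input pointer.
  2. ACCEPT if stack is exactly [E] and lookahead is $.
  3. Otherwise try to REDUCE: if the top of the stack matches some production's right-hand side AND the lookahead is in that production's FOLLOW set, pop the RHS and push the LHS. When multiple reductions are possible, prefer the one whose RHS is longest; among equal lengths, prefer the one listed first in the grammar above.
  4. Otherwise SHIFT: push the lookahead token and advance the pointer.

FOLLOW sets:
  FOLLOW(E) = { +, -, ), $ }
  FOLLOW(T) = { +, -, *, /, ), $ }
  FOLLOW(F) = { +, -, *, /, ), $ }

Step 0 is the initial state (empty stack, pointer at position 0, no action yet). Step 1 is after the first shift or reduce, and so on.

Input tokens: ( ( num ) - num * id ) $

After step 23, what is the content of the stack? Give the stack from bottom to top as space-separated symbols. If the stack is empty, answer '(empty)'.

Answer: E

Derivation:
Step 1: shift (. Stack=[(] ptr=1 lookahead=( remaining=[( num ) - num * id ) $]
Step 2: shift (. Stack=[( (] ptr=2 lookahead=num remaining=[num ) - num * id ) $]
Step 3: shift num. Stack=[( ( num] ptr=3 lookahead=) remaining=[) - num * id ) $]
Step 4: reduce F->num. Stack=[( ( F] ptr=3 lookahead=) remaining=[) - num * id ) $]
Step 5: reduce T->F. Stack=[( ( T] ptr=3 lookahead=) remaining=[) - num * id ) $]
Step 6: reduce E->T. Stack=[( ( E] ptr=3 lookahead=) remaining=[) - num * id ) $]
Step 7: shift ). Stack=[( ( E )] ptr=4 lookahead=- remaining=[- num * id ) $]
Step 8: reduce F->( E ). Stack=[( F] ptr=4 lookahead=- remaining=[- num * id ) $]
Step 9: reduce T->F. Stack=[( T] ptr=4 lookahead=- remaining=[- num * id ) $]
Step 10: reduce E->T. Stack=[( E] ptr=4 lookahead=- remaining=[- num * id ) $]
Step 11: shift -. Stack=[( E -] ptr=5 lookahead=num remaining=[num * id ) $]
Step 12: shift num. Stack=[( E - num] ptr=6 lookahead=* remaining=[* id ) $]
Step 13: reduce F->num. Stack=[( E - F] ptr=6 lookahead=* remaining=[* id ) $]
Step 14: reduce T->F. Stack=[( E - T] ptr=6 lookahead=* remaining=[* id ) $]
Step 15: shift *. Stack=[( E - T *] ptr=7 lookahead=id remaining=[id ) $]
Step 16: shift id. Stack=[( E - T * id] ptr=8 lookahead=) remaining=[) $]
Step 17: reduce F->id. Stack=[( E - T * F] ptr=8 lookahead=) remaining=[) $]
Step 18: reduce T->T * F. Stack=[( E - T] ptr=8 lookahead=) remaining=[) $]
Step 19: reduce E->E - T. Stack=[( E] ptr=8 lookahead=) remaining=[) $]
Step 20: shift ). Stack=[( E )] ptr=9 lookahead=$ remaining=[$]
Step 21: reduce F->( E ). Stack=[F] ptr=9 lookahead=$ remaining=[$]
Step 22: reduce T->F. Stack=[T] ptr=9 lookahead=$ remaining=[$]
Step 23: reduce E->T. Stack=[E] ptr=9 lookahead=$ remaining=[$]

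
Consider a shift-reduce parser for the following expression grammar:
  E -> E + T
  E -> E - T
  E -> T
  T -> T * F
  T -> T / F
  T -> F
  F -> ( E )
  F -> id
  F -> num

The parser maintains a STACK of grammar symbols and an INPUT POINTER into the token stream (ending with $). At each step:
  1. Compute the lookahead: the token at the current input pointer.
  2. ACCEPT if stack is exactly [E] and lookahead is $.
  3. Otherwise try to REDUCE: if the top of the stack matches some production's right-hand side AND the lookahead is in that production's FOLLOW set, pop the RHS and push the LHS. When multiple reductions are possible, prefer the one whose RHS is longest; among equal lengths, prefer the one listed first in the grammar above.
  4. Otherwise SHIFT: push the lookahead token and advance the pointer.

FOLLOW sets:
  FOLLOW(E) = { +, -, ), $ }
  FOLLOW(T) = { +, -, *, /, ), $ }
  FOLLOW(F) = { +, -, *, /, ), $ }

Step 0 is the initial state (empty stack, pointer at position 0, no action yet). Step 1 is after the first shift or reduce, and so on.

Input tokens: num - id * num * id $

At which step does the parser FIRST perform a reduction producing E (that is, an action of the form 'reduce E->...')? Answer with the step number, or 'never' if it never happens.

Step 1: shift num. Stack=[num] ptr=1 lookahead=- remaining=[- id * num * id $]
Step 2: reduce F->num. Stack=[F] ptr=1 lookahead=- remaining=[- id * num * id $]
Step 3: reduce T->F. Stack=[T] ptr=1 lookahead=- remaining=[- id * num * id $]
Step 4: reduce E->T. Stack=[E] ptr=1 lookahead=- remaining=[- id * num * id $]

Answer: 4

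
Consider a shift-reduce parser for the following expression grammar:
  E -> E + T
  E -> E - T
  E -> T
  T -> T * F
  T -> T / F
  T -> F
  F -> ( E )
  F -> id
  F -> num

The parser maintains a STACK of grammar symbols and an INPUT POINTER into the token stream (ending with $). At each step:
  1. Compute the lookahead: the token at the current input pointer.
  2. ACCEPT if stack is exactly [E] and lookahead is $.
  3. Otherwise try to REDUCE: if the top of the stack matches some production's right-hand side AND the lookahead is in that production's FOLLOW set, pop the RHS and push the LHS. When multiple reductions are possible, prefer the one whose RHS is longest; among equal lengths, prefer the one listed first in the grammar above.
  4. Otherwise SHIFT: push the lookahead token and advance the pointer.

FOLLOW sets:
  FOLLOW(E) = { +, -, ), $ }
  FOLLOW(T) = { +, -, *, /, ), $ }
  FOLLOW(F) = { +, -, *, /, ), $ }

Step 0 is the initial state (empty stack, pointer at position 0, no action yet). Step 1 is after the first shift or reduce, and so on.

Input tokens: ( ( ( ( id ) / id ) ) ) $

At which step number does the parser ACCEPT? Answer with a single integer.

Step 1: shift (. Stack=[(] ptr=1 lookahead=( remaining=[( ( ( id ) / id ) ) ) $]
Step 2: shift (. Stack=[( (] ptr=2 lookahead=( remaining=[( ( id ) / id ) ) ) $]
Step 3: shift (. Stack=[( ( (] ptr=3 lookahead=( remaining=[( id ) / id ) ) ) $]
Step 4: shift (. Stack=[( ( ( (] ptr=4 lookahead=id remaining=[id ) / id ) ) ) $]
Step 5: shift id. Stack=[( ( ( ( id] ptr=5 lookahead=) remaining=[) / id ) ) ) $]
Step 6: reduce F->id. Stack=[( ( ( ( F] ptr=5 lookahead=) remaining=[) / id ) ) ) $]
Step 7: reduce T->F. Stack=[( ( ( ( T] ptr=5 lookahead=) remaining=[) / id ) ) ) $]
Step 8: reduce E->T. Stack=[( ( ( ( E] ptr=5 lookahead=) remaining=[) / id ) ) ) $]
Step 9: shift ). Stack=[( ( ( ( E )] ptr=6 lookahead=/ remaining=[/ id ) ) ) $]
Step 10: reduce F->( E ). Stack=[( ( ( F] ptr=6 lookahead=/ remaining=[/ id ) ) ) $]
Step 11: reduce T->F. Stack=[( ( ( T] ptr=6 lookahead=/ remaining=[/ id ) ) ) $]
Step 12: shift /. Stack=[( ( ( T /] ptr=7 lookahead=id remaining=[id ) ) ) $]
Step 13: shift id. Stack=[( ( ( T / id] ptr=8 lookahead=) remaining=[) ) ) $]
Step 14: reduce F->id. Stack=[( ( ( T / F] ptr=8 lookahead=) remaining=[) ) ) $]
Step 15: reduce T->T / F. Stack=[( ( ( T] ptr=8 lookahead=) remaining=[) ) ) $]
Step 16: reduce E->T. Stack=[( ( ( E] ptr=8 lookahead=) remaining=[) ) ) $]
Step 17: shift ). Stack=[( ( ( E )] ptr=9 lookahead=) remaining=[) ) $]
Step 18: reduce F->( E ). Stack=[( ( F] ptr=9 lookahead=) remaining=[) ) $]
Step 19: reduce T->F. Stack=[( ( T] ptr=9 lookahead=) remaining=[) ) $]
Step 20: reduce E->T. Stack=[( ( E] ptr=9 lookahead=) remaining=[) ) $]
Step 21: shift ). Stack=[( ( E )] ptr=10 lookahead=) remaining=[) $]
Step 22: reduce F->( E ). Stack=[( F] ptr=10 lookahead=) remaining=[) $]
Step 23: reduce T->F. Stack=[( T] ptr=10 lookahead=) remaining=[) $]
Step 24: reduce E->T. Stack=[( E] ptr=10 lookahead=) remaining=[) $]
Step 25: shift ). Stack=[( E )] ptr=11 lookahead=$ remaining=[$]
Step 26: reduce F->( E ). Stack=[F] ptr=11 lookahead=$ remaining=[$]
Step 27: reduce T->F. Stack=[T] ptr=11 lookahead=$ remaining=[$]
Step 28: reduce E->T. Stack=[E] ptr=11 lookahead=$ remaining=[$]
Step 29: accept. Stack=[E] ptr=11 lookahead=$ remaining=[$]

Answer: 29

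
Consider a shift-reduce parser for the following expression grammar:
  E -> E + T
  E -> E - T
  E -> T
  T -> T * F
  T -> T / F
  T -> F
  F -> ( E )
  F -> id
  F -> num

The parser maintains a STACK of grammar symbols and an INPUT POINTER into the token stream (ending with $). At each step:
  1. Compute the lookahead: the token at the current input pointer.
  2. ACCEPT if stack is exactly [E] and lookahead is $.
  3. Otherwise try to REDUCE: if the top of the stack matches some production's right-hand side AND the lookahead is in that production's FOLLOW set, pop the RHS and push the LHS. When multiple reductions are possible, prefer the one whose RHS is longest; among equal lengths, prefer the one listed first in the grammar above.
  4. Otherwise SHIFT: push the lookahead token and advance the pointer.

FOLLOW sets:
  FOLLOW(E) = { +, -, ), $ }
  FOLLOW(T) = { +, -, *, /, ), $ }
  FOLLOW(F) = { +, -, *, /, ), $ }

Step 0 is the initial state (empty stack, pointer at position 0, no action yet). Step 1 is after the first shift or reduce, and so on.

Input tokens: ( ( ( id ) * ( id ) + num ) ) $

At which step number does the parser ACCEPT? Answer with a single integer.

Answer: 34

Derivation:
Step 1: shift (. Stack=[(] ptr=1 lookahead=( remaining=[( ( id ) * ( id ) + num ) ) $]
Step 2: shift (. Stack=[( (] ptr=2 lookahead=( remaining=[( id ) * ( id ) + num ) ) $]
Step 3: shift (. Stack=[( ( (] ptr=3 lookahead=id remaining=[id ) * ( id ) + num ) ) $]
Step 4: shift id. Stack=[( ( ( id] ptr=4 lookahead=) remaining=[) * ( id ) + num ) ) $]
Step 5: reduce F->id. Stack=[( ( ( F] ptr=4 lookahead=) remaining=[) * ( id ) + num ) ) $]
Step 6: reduce T->F. Stack=[( ( ( T] ptr=4 lookahead=) remaining=[) * ( id ) + num ) ) $]
Step 7: reduce E->T. Stack=[( ( ( E] ptr=4 lookahead=) remaining=[) * ( id ) + num ) ) $]
Step 8: shift ). Stack=[( ( ( E )] ptr=5 lookahead=* remaining=[* ( id ) + num ) ) $]
Step 9: reduce F->( E ). Stack=[( ( F] ptr=5 lookahead=* remaining=[* ( id ) + num ) ) $]
Step 10: reduce T->F. Stack=[( ( T] ptr=5 lookahead=* remaining=[* ( id ) + num ) ) $]
Step 11: shift *. Stack=[( ( T *] ptr=6 lookahead=( remaining=[( id ) + num ) ) $]
Step 12: shift (. Stack=[( ( T * (] ptr=7 lookahead=id remaining=[id ) + num ) ) $]
Step 13: shift id. Stack=[( ( T * ( id] ptr=8 lookahead=) remaining=[) + num ) ) $]
Step 14: reduce F->id. Stack=[( ( T * ( F] ptr=8 lookahead=) remaining=[) + num ) ) $]
Step 15: reduce T->F. Stack=[( ( T * ( T] ptr=8 lookahead=) remaining=[) + num ) ) $]
Step 16: reduce E->T. Stack=[( ( T * ( E] ptr=8 lookahead=) remaining=[) + num ) ) $]
Step 17: shift ). Stack=[( ( T * ( E )] ptr=9 lookahead=+ remaining=[+ num ) ) $]
Step 18: reduce F->( E ). Stack=[( ( T * F] ptr=9 lookahead=+ remaining=[+ num ) ) $]
Step 19: reduce T->T * F. Stack=[( ( T] ptr=9 lookahead=+ remaining=[+ num ) ) $]
Step 20: reduce E->T. Stack=[( ( E] ptr=9 lookahead=+ remaining=[+ num ) ) $]
Step 21: shift +. Stack=[( ( E +] ptr=10 lookahead=num remaining=[num ) ) $]
Step 22: shift num. Stack=[( ( E + num] ptr=11 lookahead=) remaining=[) ) $]
Step 23: reduce F->num. Stack=[( ( E + F] ptr=11 lookahead=) remaining=[) ) $]
Step 24: reduce T->F. Stack=[( ( E + T] ptr=11 lookahead=) remaining=[) ) $]
Step 25: reduce E->E + T. Stack=[( ( E] ptr=11 lookahead=) remaining=[) ) $]
Step 26: shift ). Stack=[( ( E )] ptr=12 lookahead=) remaining=[) $]
Step 27: reduce F->( E ). Stack=[( F] ptr=12 lookahead=) remaining=[) $]
Step 28: reduce T->F. Stack=[( T] ptr=12 lookahead=) remaining=[) $]
Step 29: reduce E->T. Stack=[( E] ptr=12 lookahead=) remaining=[) $]
Step 30: shift ). Stack=[( E )] ptr=13 lookahead=$ remaining=[$]
Step 31: reduce F->( E ). Stack=[F] ptr=13 lookahead=$ remaining=[$]
Step 32: reduce T->F. Stack=[T] ptr=13 lookahead=$ remaining=[$]
Step 33: reduce E->T. Stack=[E] ptr=13 lookahead=$ remaining=[$]
Step 34: accept. Stack=[E] ptr=13 lookahead=$ remaining=[$]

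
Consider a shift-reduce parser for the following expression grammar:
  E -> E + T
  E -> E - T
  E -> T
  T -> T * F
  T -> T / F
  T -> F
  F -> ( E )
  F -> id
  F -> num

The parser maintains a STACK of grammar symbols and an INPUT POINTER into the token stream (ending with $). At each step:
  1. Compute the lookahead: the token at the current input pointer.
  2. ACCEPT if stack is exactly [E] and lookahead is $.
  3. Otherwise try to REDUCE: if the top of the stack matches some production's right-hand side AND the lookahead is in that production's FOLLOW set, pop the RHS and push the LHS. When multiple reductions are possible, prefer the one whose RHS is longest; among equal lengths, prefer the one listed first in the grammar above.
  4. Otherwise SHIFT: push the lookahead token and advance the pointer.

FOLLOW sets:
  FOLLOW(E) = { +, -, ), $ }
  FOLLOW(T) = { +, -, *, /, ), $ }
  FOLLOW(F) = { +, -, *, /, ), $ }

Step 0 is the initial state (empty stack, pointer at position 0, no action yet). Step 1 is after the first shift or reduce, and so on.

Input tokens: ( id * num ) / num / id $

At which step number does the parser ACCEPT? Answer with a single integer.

Step 1: shift (. Stack=[(] ptr=1 lookahead=id remaining=[id * num ) / num / id $]
Step 2: shift id. Stack=[( id] ptr=2 lookahead=* remaining=[* num ) / num / id $]
Step 3: reduce F->id. Stack=[( F] ptr=2 lookahead=* remaining=[* num ) / num / id $]
Step 4: reduce T->F. Stack=[( T] ptr=2 lookahead=* remaining=[* num ) / num / id $]
Step 5: shift *. Stack=[( T *] ptr=3 lookahead=num remaining=[num ) / num / id $]
Step 6: shift num. Stack=[( T * num] ptr=4 lookahead=) remaining=[) / num / id $]
Step 7: reduce F->num. Stack=[( T * F] ptr=4 lookahead=) remaining=[) / num / id $]
Step 8: reduce T->T * F. Stack=[( T] ptr=4 lookahead=) remaining=[) / num / id $]
Step 9: reduce E->T. Stack=[( E] ptr=4 lookahead=) remaining=[) / num / id $]
Step 10: shift ). Stack=[( E )] ptr=5 lookahead=/ remaining=[/ num / id $]
Step 11: reduce F->( E ). Stack=[F] ptr=5 lookahead=/ remaining=[/ num / id $]
Step 12: reduce T->F. Stack=[T] ptr=5 lookahead=/ remaining=[/ num / id $]
Step 13: shift /. Stack=[T /] ptr=6 lookahead=num remaining=[num / id $]
Step 14: shift num. Stack=[T / num] ptr=7 lookahead=/ remaining=[/ id $]
Step 15: reduce F->num. Stack=[T / F] ptr=7 lookahead=/ remaining=[/ id $]
Step 16: reduce T->T / F. Stack=[T] ptr=7 lookahead=/ remaining=[/ id $]
Step 17: shift /. Stack=[T /] ptr=8 lookahead=id remaining=[id $]
Step 18: shift id. Stack=[T / id] ptr=9 lookahead=$ remaining=[$]
Step 19: reduce F->id. Stack=[T / F] ptr=9 lookahead=$ remaining=[$]
Step 20: reduce T->T / F. Stack=[T] ptr=9 lookahead=$ remaining=[$]
Step 21: reduce E->T. Stack=[E] ptr=9 lookahead=$ remaining=[$]
Step 22: accept. Stack=[E] ptr=9 lookahead=$ remaining=[$]

Answer: 22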